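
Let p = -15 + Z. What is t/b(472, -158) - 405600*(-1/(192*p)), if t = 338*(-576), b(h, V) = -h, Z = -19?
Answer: 1405573/4012 ≈ 350.34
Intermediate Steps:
p = -34 (p = -15 - 19 = -34)
t = -194688
t/b(472, -158) - 405600*(-1/(192*p)) = -194688/((-1*472)) - 405600/(-34*(-64)*3) = -194688/(-472) - 405600/(2176*3) = -194688*(-1/472) - 405600/6528 = 24336/59 - 405600*1/6528 = 24336/59 - 4225/68 = 1405573/4012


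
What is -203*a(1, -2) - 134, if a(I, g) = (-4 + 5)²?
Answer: -337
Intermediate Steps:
a(I, g) = 1 (a(I, g) = 1² = 1)
-203*a(1, -2) - 134 = -203*1 - 134 = -203 - 134 = -337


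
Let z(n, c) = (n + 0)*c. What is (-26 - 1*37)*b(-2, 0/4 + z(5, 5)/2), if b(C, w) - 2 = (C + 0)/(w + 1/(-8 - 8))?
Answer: -23058/199 ≈ -115.87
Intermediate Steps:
z(n, c) = c*n (z(n, c) = n*c = c*n)
b(C, w) = 2 + C/(-1/16 + w) (b(C, w) = 2 + (C + 0)/(w + 1/(-8 - 8)) = 2 + C/(w + 1/(-16)) = 2 + C/(w - 1/16) = 2 + C/(-1/16 + w))
(-26 - 1*37)*b(-2, 0/4 + z(5, 5)/2) = (-26 - 1*37)*(2*(-1 + 8*(-2) + 16*(0/4 + (5*5)/2))/(-1 + 16*(0/4 + (5*5)/2))) = (-26 - 37)*(2*(-1 - 16 + 16*(0*(1/4) + 25*(1/2)))/(-1 + 16*(0*(1/4) + 25*(1/2)))) = -126*(-1 - 16 + 16*(0 + 25/2))/(-1 + 16*(0 + 25/2)) = -126*(-1 - 16 + 16*(25/2))/(-1 + 16*(25/2)) = -126*(-1 - 16 + 200)/(-1 + 200) = -126*183/199 = -63*366/199 = -23058/199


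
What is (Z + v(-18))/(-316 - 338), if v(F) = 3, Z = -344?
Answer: 341/654 ≈ 0.52141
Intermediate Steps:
(Z + v(-18))/(-316 - 338) = (-344 + 3)/(-316 - 338) = -341/(-654) = -341*(-1/654) = 341/654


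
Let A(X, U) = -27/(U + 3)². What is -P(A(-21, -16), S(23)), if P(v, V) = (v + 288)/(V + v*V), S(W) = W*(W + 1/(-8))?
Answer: -2820/4331 ≈ -0.65112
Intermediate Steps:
A(X, U) = -27/(3 + U)²
S(W) = W*(-⅛ + W) (S(W) = W*(W - ⅛) = W*(-⅛ + W))
P(v, V) = (288 + v)/(V + V*v)
-P(A(-21, -16), S(23)) = -(288 - 27/(3 - 16)²)/((23*(-⅛ + 23))*(1 - 27/(3 - 16)²)) = -(288 - 27/(-13)²)/((23*(183/8))*(1 - 27/(-13)²)) = -(288 - 27*1/169)/(4209/8*(1 - 27*1/169)) = -8*(288 - 27/169)/(4209*(1 - 27/169)) = -8*48645/(4209*142/169*169) = -8*169*48645/(4209*142*169) = -1*2820/4331 = -2820/4331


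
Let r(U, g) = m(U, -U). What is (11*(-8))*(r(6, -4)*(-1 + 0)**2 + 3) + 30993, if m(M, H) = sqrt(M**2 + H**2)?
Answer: 30729 - 528*sqrt(2) ≈ 29982.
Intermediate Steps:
m(M, H) = sqrt(H**2 + M**2)
r(U, g) = sqrt(2)*sqrt(U**2) (r(U, g) = sqrt((-U)**2 + U**2) = sqrt(U**2 + U**2) = sqrt(2*U**2) = sqrt(2)*sqrt(U**2))
(11*(-8))*(r(6, -4)*(-1 + 0)**2 + 3) + 30993 = (11*(-8))*((sqrt(2)*sqrt(6**2))*(-1 + 0)**2 + 3) + 30993 = -88*((sqrt(2)*sqrt(36))*(-1)**2 + 3) + 30993 = -88*((sqrt(2)*6)*1 + 3) + 30993 = -88*((6*sqrt(2))*1 + 3) + 30993 = -88*(6*sqrt(2) + 3) + 30993 = -88*(3 + 6*sqrt(2)) + 30993 = (-264 - 528*sqrt(2)) + 30993 = 30729 - 528*sqrt(2)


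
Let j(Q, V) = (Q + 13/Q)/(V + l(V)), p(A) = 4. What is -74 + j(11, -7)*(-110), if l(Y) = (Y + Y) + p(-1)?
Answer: 82/17 ≈ 4.8235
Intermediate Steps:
l(Y) = 4 + 2*Y (l(Y) = (Y + Y) + 4 = 2*Y + 4 = 4 + 2*Y)
j(Q, V) = (Q + 13/Q)/(4 + 3*V) (j(Q, V) = (Q + 13/Q)/(V + (4 + 2*V)) = (Q + 13/Q)/(4 + 3*V))
-74 + j(11, -7)*(-110) = -74 + ((13 + 11²)/(11*(4 + 3*(-7))))*(-110) = -74 + ((13 + 121)/(11*(4 - 21)))*(-110) = -74 + ((1/11)*134/(-17))*(-110) = -74 + ((1/11)*(-1/17)*134)*(-110) = -74 - 134/187*(-110) = -74 + 1340/17 = 82/17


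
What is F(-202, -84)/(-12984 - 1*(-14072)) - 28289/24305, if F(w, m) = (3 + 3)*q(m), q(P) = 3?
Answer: -15170471/13221920 ≈ -1.1474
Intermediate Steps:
F(w, m) = 18 (F(w, m) = (3 + 3)*3 = 6*3 = 18)
F(-202, -84)/(-12984 - 1*(-14072)) - 28289/24305 = 18/(-12984 - 1*(-14072)) - 28289/24305 = 18/(-12984 + 14072) - 28289*1/24305 = 18/1088 - 28289/24305 = 18*(1/1088) - 28289/24305 = 9/544 - 28289/24305 = -15170471/13221920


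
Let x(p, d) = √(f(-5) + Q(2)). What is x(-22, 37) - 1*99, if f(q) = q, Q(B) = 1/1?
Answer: -99 + 2*I ≈ -99.0 + 2.0*I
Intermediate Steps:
Q(B) = 1
x(p, d) = 2*I (x(p, d) = √(-5 + 1) = √(-4) = 2*I)
x(-22, 37) - 1*99 = 2*I - 1*99 = 2*I - 99 = -99 + 2*I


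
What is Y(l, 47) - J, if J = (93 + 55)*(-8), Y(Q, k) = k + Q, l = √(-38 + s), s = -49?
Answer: 1231 + I*√87 ≈ 1231.0 + 9.3274*I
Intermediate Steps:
l = I*√87 (l = √(-38 - 49) = √(-87) = I*√87 ≈ 9.3274*I)
Y(Q, k) = Q + k
J = -1184 (J = 148*(-8) = -1184)
Y(l, 47) - J = (I*√87 + 47) - 1*(-1184) = (47 + I*√87) + 1184 = 1231 + I*√87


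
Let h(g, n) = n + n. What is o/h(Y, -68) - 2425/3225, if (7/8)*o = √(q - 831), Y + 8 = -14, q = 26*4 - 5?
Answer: -97/129 - 2*I*√183/119 ≈ -0.75194 - 0.22736*I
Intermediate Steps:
q = 99 (q = 104 - 5 = 99)
Y = -22 (Y = -8 - 14 = -22)
h(g, n) = 2*n
o = 16*I*√183/7 (o = 8*√(99 - 831)/7 = 8*√(-732)/7 = 8*(2*I*√183)/7 = 16*I*√183/7 ≈ 30.921*I)
o/h(Y, -68) - 2425/3225 = (16*I*√183/7)/((2*(-68))) - 2425/3225 = (16*I*√183/7)/(-136) - 2425*1/3225 = (16*I*√183/7)*(-1/136) - 97/129 = -2*I*√183/119 - 97/129 = -97/129 - 2*I*√183/119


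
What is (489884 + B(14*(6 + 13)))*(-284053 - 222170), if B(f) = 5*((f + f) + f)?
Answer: -250010377902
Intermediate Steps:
B(f) = 15*f (B(f) = 5*(2*f + f) = 5*(3*f) = 15*f)
(489884 + B(14*(6 + 13)))*(-284053 - 222170) = (489884 + 15*(14*(6 + 13)))*(-284053 - 222170) = (489884 + 15*(14*19))*(-506223) = (489884 + 15*266)*(-506223) = (489884 + 3990)*(-506223) = 493874*(-506223) = -250010377902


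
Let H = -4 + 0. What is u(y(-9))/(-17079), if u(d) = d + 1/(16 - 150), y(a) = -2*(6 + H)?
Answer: 179/762862 ≈ 0.00023464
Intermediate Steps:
H = -4
y(a) = -4 (y(a) = -2*(6 - 4) = -2*2 = -4)
u(d) = -1/134 + d (u(d) = d + 1/(-134) = d - 1/134 = -1/134 + d)
u(y(-9))/(-17079) = (-1/134 - 4)/(-17079) = -537/134*(-1/17079) = 179/762862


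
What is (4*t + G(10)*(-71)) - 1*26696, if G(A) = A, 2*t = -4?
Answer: -27414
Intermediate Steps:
t = -2 (t = (1/2)*(-4) = -2)
(4*t + G(10)*(-71)) - 1*26696 = (4*(-2) + 10*(-71)) - 1*26696 = (-8 - 710) - 26696 = -718 - 26696 = -27414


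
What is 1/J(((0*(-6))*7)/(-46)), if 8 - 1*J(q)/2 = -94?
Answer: 1/204 ≈ 0.0049020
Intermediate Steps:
J(q) = 204 (J(q) = 16 - 2*(-94) = 16 + 188 = 204)
1/J(((0*(-6))*7)/(-46)) = 1/204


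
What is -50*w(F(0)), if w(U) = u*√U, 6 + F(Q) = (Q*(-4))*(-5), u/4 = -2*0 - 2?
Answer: 400*I*√6 ≈ 979.8*I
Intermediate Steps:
u = -8 (u = 4*(-2*0 - 2) = 4*(0 - 2) = 4*(-2) = -8)
F(Q) = -6 + 20*Q (F(Q) = -6 + (Q*(-4))*(-5) = -6 - 4*Q*(-5) = -6 + 20*Q)
w(U) = -8*√U
-50*w(F(0)) = -(-400)*√(-6 + 20*0) = -(-400)*√(-6 + 0) = -(-400)*√(-6) = -(-400)*I*√6 = 400*I*√6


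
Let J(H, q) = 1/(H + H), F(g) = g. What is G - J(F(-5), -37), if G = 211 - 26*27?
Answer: -4909/10 ≈ -490.90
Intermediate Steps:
J(H, q) = 1/(2*H)
G = -491 (G = 211 - 1*702 = 211 - 702 = -491)
G - J(F(-5), -37) = -491 - 1/(2*(-5)) = -491 - (-1)/(2*5) = -491 - 1*(-1/10) = -491 + 1/10 = -4909/10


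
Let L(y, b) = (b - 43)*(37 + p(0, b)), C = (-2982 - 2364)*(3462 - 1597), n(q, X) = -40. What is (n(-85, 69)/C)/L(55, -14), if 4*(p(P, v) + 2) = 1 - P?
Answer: -16/8013122073 ≈ -1.9967e-9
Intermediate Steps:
p(P, v) = -7/4 - P/4 (p(P, v) = -2 + (1 - P)/4 = -2 + (1/4 - P/4) = -7/4 - P/4)
C = -9970290 (C = -5346*1865 = -9970290)
L(y, b) = -6063/4 + 141*b/4 (L(y, b) = (b - 43)*(37 + (-7/4 - 1/4*0)) = (-43 + b)*(37 + (-7/4 + 0)) = (-43 + b)*(37 - 7/4) = (-43 + b)*(141/4) = -6063/4 + 141*b/4)
(n(-85, 69)/C)/L(55, -14) = (-40/(-9970290))/(-6063/4 + (141/4)*(-14)) = (-40*(-1/9970290))/(-6063/4 - 987/2) = 4/(997029*(-8037/4)) = (4/997029)*(-4/8037) = -16/8013122073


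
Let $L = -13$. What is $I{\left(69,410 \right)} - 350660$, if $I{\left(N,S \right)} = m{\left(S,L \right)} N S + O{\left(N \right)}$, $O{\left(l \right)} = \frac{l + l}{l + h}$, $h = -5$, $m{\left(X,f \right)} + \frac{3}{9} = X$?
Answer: $\frac{359641989}{32} \approx 1.1239 \cdot 10^{7}$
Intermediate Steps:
$m{\left(X,f \right)} = - \frac{1}{3} + X$
$O{\left(l \right)} = \frac{2 l}{-5 + l}$ ($O{\left(l \right)} = \frac{l + l}{l - 5} = \frac{2 l}{-5 + l}$)
$I{\left(N,S \right)} = \frac{2 N}{-5 + N} + N S \left(- \frac{1}{3} + S\right)$ ($I{\left(N,S \right)} = \left(- \frac{1}{3} + S\right) N S + \frac{2 N}{-5 + N} = N \left(- \frac{1}{3} + S\right) S + \frac{2 N}{-5 + N} = N S \left(- \frac{1}{3} + S\right) + \frac{2 N}{-5 + N} = \frac{2 N}{-5 + N} + N S \left(- \frac{1}{3} + S\right)$)
$I{\left(69,410 \right)} - 350660 = \frac{1}{3} \cdot 69 \frac{1}{-5 + 69} \left(6 + 410 \left(-1 + 3 \cdot 410\right) \left(-5 + 69\right)\right) - 350660 = \frac{1}{3} \cdot 69 \cdot \frac{1}{64} \left(6 + 410 \left(-1 + 1230\right) 64\right) - 350660 = \frac{1}{3} \cdot 69 \cdot \frac{1}{64} \left(6 + 410 \cdot 1229 \cdot 64\right) - 350660 = \frac{1}{3} \cdot 69 \cdot \frac{1}{64} \left(6 + 32248960\right) - 350660 = \frac{1}{3} \cdot 69 \cdot \frac{1}{64} \cdot 32248966 - 350660 = \frac{370863109}{32} - 350660 = \frac{359641989}{32}$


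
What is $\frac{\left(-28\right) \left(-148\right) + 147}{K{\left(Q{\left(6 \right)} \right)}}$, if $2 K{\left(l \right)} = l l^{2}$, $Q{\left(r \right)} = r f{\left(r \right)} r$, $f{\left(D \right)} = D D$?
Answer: $\frac{4291}{1088391168} \approx 3.9425 \cdot 10^{-6}$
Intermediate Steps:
$f{\left(D \right)} = D^{2}$
$Q{\left(r \right)} = r^{4}$ ($Q{\left(r \right)} = r r^{2} r = r^{3} r = r^{4}$)
$K{\left(l \right)} = \frac{l^{3}}{2}$ ($K{\left(l \right)} = \frac{l l^{2}}{2} = \frac{l^{3}}{2}$)
$\frac{\left(-28\right) \left(-148\right) + 147}{K{\left(Q{\left(6 \right)} \right)}} = \frac{\left(-28\right) \left(-148\right) + 147}{\frac{1}{2} \left(6^{4}\right)^{3}} = \frac{4144 + 147}{\frac{1}{2} \cdot 1296^{3}} = \frac{4291}{\frac{1}{2} \cdot 2176782336} = \frac{4291}{1088391168}$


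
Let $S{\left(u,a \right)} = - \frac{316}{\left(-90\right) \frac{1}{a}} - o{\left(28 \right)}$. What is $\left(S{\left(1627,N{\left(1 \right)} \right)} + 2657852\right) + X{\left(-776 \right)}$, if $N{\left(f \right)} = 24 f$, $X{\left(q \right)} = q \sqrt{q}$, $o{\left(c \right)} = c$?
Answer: $\frac{39868624}{15} - 1552 i \sqrt{194} \approx 2.6579 \cdot 10^{6} - 21617.0 i$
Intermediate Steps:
$X{\left(q \right)} = q^{\frac{3}{2}}$
$S{\left(u,a \right)} = -28 + \frac{158 a}{45}$ ($S{\left(u,a \right)} = - \frac{316}{\left(-90\right) \frac{1}{a}} - 28 = - 316 \left(- \frac{a}{90}\right) - 28 = \frac{158 a}{45} - 28 = -28 + \frac{158 a}{45}$)
$\left(S{\left(1627,N{\left(1 \right)} \right)} + 2657852\right) + X{\left(-776 \right)} = \left(\left(-28 + \frac{158 \cdot 24 \cdot 1}{45}\right) + 2657852\right) + \left(-776\right)^{\frac{3}{2}} = \left(\left(-28 + \frac{158}{45} \cdot 24\right) + 2657852\right) - 1552 i \sqrt{194} = \left(\left(-28 + \frac{1264}{15}\right) + 2657852\right) - 1552 i \sqrt{194} = \left(\frac{844}{15} + 2657852\right) - 1552 i \sqrt{194} = \frac{39868624}{15} - 1552 i \sqrt{194}$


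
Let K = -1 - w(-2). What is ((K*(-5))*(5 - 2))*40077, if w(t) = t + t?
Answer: -1803465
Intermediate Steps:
w(t) = 2*t
K = 3 (K = -1 - 2*(-2) = -1 - 1*(-4) = -1 + 4 = 3)
((K*(-5))*(5 - 2))*40077 = ((3*(-5))*(5 - 2))*40077 = -15*3*40077 = -45*40077 = -1803465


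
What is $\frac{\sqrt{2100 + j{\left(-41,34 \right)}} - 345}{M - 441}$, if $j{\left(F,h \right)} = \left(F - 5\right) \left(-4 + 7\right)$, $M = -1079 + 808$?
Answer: $\frac{345}{712} - \frac{3 \sqrt{218}}{712} \approx 0.42234$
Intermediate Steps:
$M = -271$
$j{\left(F,h \right)} = -15 + 3 F$ ($j{\left(F,h \right)} = \left(-5 + F\right) 3 = -15 + 3 F$)
$\frac{\sqrt{2100 + j{\left(-41,34 \right)}} - 345}{M - 441} = \frac{\sqrt{2100 + \left(-15 + 3 \left(-41\right)\right)} - 345}{-271 - 441} = \frac{\sqrt{2100 - 138} - 345}{-271 - 441} = \frac{\sqrt{2100 - 138} - 345}{-712} = \left(\sqrt{1962} - 345\right) \left(- \frac{1}{712}\right) = \left(3 \sqrt{218} - 345\right) \left(- \frac{1}{712}\right) = \left(-345 + 3 \sqrt{218}\right) \left(- \frac{1}{712}\right) = \frac{345}{712} - \frac{3 \sqrt{218}}{712}$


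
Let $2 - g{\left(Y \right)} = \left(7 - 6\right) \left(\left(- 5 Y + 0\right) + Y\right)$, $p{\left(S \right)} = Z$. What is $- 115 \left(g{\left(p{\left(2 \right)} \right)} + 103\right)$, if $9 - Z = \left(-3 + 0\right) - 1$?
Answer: $-18055$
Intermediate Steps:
$Z = 13$ ($Z = 9 - \left(\left(-3 + 0\right) - 1\right) = 9 - \left(-3 - 1\right) = 9 - -4 = 9 + 4 = 13$)
$p{\left(S \right)} = 13$
$g{\left(Y \right)} = 2 + 4 Y$ ($g{\left(Y \right)} = 2 - \left(7 - 6\right) \left(\left(- 5 Y + 0\right) + Y\right) = 2 - 1 \left(- 5 Y + Y\right) = 2 - 1 \left(- 4 Y\right) = 2 - - 4 Y = 2 + 4 Y$)
$- 115 \left(g{\left(p{\left(2 \right)} \right)} + 103\right) = - 115 \left(\left(2 + 4 \cdot 13\right) + 103\right) = - 115 \left(\left(2 + 52\right) + 103\right) = - 115 \left(54 + 103\right) = \left(-115\right) 157 = -18055$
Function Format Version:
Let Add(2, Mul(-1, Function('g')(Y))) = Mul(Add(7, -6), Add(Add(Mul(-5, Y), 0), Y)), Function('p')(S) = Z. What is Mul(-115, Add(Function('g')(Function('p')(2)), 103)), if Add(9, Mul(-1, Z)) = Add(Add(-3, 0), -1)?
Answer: -18055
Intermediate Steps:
Z = 13 (Z = Add(9, Mul(-1, Add(Add(-3, 0), -1))) = Add(9, Mul(-1, Add(-3, -1))) = Add(9, Mul(-1, -4)) = Add(9, 4) = 13)
Function('p')(S) = 13
Function('g')(Y) = Add(2, Mul(4, Y)) (Function('g')(Y) = Add(2, Mul(-1, Mul(Add(7, -6), Add(Add(Mul(-5, Y), 0), Y)))) = Add(2, Mul(-1, Mul(1, Add(Mul(-5, Y), Y)))) = Add(2, Mul(-1, Mul(1, Mul(-4, Y)))) = Add(2, Mul(-1, Mul(-4, Y))) = Add(2, Mul(4, Y)))
Mul(-115, Add(Function('g')(Function('p')(2)), 103)) = Mul(-115, Add(Add(2, Mul(4, 13)), 103)) = Mul(-115, Add(Add(2, 52), 103)) = Mul(-115, Add(54, 103)) = Mul(-115, 157) = -18055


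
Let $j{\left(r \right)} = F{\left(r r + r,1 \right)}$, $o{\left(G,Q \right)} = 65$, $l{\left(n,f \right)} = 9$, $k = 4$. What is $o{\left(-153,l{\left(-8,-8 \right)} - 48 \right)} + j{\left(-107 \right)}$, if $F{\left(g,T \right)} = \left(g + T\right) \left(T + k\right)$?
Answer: $56780$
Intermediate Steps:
$F{\left(g,T \right)} = \left(4 + T\right) \left(T + g\right)$ ($F{\left(g,T \right)} = \left(g + T\right) \left(T + 4\right) = \left(T + g\right) \left(4 + T\right) = \left(4 + T\right) \left(T + g\right)$)
$j{\left(r \right)} = 5 + 5 r + 5 r^{2}$ ($j{\left(r \right)} = 1^{2} + 4 \cdot 1 + 4 \left(r r + r\right) + 1 \left(r r + r\right) = 1 + 4 + 4 \left(r^{2} + r\right) + 1 \left(r^{2} + r\right) = 1 + 4 + 4 \left(r + r^{2}\right) + 1 \left(r + r^{2}\right) = 1 + 4 + \left(4 r + 4 r^{2}\right) + \left(r + r^{2}\right) = 5 + 5 r + 5 r^{2}$)
$o{\left(-153,l{\left(-8,-8 \right)} - 48 \right)} + j{\left(-107 \right)} = 65 + \left(5 + 5 \left(-107\right) \left(1 - 107\right)\right) = 65 + \left(5 + 5 \left(-107\right) \left(-106\right)\right) = 65 + \left(5 + 56710\right) = 65 + 56715 = 56780$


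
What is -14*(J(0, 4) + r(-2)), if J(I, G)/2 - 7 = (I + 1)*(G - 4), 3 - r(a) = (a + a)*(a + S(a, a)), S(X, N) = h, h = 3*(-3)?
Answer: 378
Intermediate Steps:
h = -9
S(X, N) = -9
r(a) = 3 - 2*a*(-9 + a) (r(a) = 3 - (a + a)*(a - 9) = 3 - 2*a*(-9 + a))
J(I, G) = 14 + 2*(1 + I)*(-4 + G) (J(I, G) = 14 + 2*((I + 1)*(G - 4)) = 14 + 2*((1 + I)*(-4 + G)) = 14 + 2*(1 + I)*(-4 + G))
-14*(J(0, 4) + r(-2)) = -14*((6 - 8*0 + 2*4 + 2*4*0) + (3 - 2*(-2)² + 18*(-2))) = -14*((6 + 0 + 8 + 0) + (3 - 2*4 - 36)) = -14*(14 + (3 - 8 - 36)) = -14*(14 - 41) = -14*(-27) = 378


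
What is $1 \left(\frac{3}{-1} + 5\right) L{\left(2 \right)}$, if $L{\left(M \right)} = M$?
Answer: $4$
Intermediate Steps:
$1 \left(\frac{3}{-1} + 5\right) L{\left(2 \right)} = 1 \left(\frac{3}{-1} + 5\right) 2 = 1 \left(3 \left(-1\right) + 5\right) 2 = 1 \left(-3 + 5\right) 2 = 1 \cdot 2 \cdot 2 = 2 \cdot 2 = 4$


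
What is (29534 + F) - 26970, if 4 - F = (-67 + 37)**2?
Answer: 1668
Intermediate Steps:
F = -896 (F = 4 - (-67 + 37)**2 = 4 - 1*(-30)**2 = 4 - 1*900 = 4 - 900 = -896)
(29534 + F) - 26970 = (29534 - 896) - 26970 = 28638 - 26970 = 1668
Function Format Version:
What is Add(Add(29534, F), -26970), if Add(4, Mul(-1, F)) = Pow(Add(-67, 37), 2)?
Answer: 1668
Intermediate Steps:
F = -896 (F = Add(4, Mul(-1, Pow(Add(-67, 37), 2))) = Add(4, Mul(-1, Pow(-30, 2))) = Add(4, Mul(-1, 900)) = Add(4, -900) = -896)
Add(Add(29534, F), -26970) = Add(Add(29534, -896), -26970) = Add(28638, -26970) = 1668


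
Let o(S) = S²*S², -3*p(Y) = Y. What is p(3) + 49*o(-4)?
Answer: 12543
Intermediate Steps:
p(Y) = -Y/3
o(S) = S⁴
p(3) + 49*o(-4) = -⅓*3 + 49*(-4)⁴ = -1 + 49*256 = -1 + 12544 = 12543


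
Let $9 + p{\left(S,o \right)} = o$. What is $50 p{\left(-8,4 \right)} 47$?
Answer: $-11750$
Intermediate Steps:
$p{\left(S,o \right)} = -9 + o$
$50 p{\left(-8,4 \right)} 47 = 50 \left(-9 + 4\right) 47 = 50 \left(-5\right) 47 = \left(-250\right) 47 = -11750$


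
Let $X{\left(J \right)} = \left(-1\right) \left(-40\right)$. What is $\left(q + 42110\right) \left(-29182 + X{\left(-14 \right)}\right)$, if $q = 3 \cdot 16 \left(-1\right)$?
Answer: $-1225770804$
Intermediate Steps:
$X{\left(J \right)} = 40$
$q = -48$ ($q = 48 \left(-1\right) = -48$)
$\left(q + 42110\right) \left(-29182 + X{\left(-14 \right)}\right) = \left(-48 + 42110\right) \left(-29182 + 40\right) = 42062 \left(-29142\right) = -1225770804$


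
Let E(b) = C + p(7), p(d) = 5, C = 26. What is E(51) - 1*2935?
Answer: -2904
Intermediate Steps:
E(b) = 31 (E(b) = 26 + 5 = 31)
E(51) - 1*2935 = 31 - 1*2935 = 31 - 2935 = -2904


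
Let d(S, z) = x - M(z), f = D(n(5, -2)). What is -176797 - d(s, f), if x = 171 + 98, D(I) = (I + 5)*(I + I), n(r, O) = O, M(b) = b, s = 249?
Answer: -177078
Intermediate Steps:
D(I) = 2*I*(5 + I) (D(I) = (5 + I)*(2*I) = 2*I*(5 + I))
f = -12 (f = 2*(-2)*(5 - 2) = 2*(-2)*3 = -12)
x = 269
d(S, z) = 269 - z
-176797 - d(s, f) = -176797 - (269 - 1*(-12)) = -176797 - (269 + 12) = -176797 - 1*281 = -176797 - 281 = -177078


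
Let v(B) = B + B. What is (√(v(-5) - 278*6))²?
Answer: -1678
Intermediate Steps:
v(B) = 2*B
(√(v(-5) - 278*6))² = (√(2*(-5) - 278*6))² = (√(-10 - 1668))² = (√(-1678))² = (I*√1678)² = -1678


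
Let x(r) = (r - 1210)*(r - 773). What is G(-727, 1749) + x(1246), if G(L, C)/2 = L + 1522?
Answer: 18618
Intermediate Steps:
G(L, C) = 3044 + 2*L (G(L, C) = 2*(L + 1522) = 2*(1522 + L) = 3044 + 2*L)
x(r) = (-1210 + r)*(-773 + r)
G(-727, 1749) + x(1246) = (3044 + 2*(-727)) + (935330 + 1246**2 - 1983*1246) = (3044 - 1454) + (935330 + 1552516 - 2470818) = 1590 + 17028 = 18618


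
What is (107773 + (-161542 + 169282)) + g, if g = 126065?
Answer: 241578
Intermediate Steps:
(107773 + (-161542 + 169282)) + g = (107773 + (-161542 + 169282)) + 126065 = (107773 + 7740) + 126065 = 115513 + 126065 = 241578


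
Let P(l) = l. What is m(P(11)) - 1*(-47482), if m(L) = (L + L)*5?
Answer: 47592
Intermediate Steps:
m(L) = 10*L (m(L) = (2*L)*5 = 10*L)
m(P(11)) - 1*(-47482) = 10*11 - 1*(-47482) = 110 + 47482 = 47592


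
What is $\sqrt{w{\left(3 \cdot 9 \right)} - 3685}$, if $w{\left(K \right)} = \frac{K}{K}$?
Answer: $2 i \sqrt{921} \approx 60.696 i$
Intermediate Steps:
$w{\left(K \right)} = 1$
$\sqrt{w{\left(3 \cdot 9 \right)} - 3685} = \sqrt{1 - 3685} = \sqrt{-3684} = 2 i \sqrt{921}$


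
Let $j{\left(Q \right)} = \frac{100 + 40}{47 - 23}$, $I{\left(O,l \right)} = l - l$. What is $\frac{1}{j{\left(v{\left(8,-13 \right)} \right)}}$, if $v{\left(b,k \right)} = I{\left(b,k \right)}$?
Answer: $\frac{6}{35} \approx 0.17143$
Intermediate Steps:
$I{\left(O,l \right)} = 0$
$v{\left(b,k \right)} = 0$
$j{\left(Q \right)} = \frac{35}{6}$ ($j{\left(Q \right)} = \frac{140}{24} = 140 \cdot \frac{1}{24} = \frac{35}{6}$)
$\frac{1}{j{\left(v{\left(8,-13 \right)} \right)}} = \frac{1}{\frac{35}{6}} = \frac{6}{35}$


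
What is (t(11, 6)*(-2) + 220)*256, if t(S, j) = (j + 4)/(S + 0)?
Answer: 614400/11 ≈ 55855.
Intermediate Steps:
t(S, j) = (4 + j)/S
(t(11, 6)*(-2) + 220)*256 = (((4 + 6)/11)*(-2) + 220)*256 = (((1/11)*10)*(-2) + 220)*256 = ((10/11)*(-2) + 220)*256 = (-20/11 + 220)*256 = (2400/11)*256 = 614400/11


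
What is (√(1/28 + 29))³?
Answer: 813*√5691/392 ≈ 156.46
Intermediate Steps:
(√(1/28 + 29))³ = (√(813/28))³ = (√5691/14)³ = 813*√5691/392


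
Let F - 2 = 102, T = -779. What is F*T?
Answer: -81016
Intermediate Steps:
F = 104 (F = 2 + 102 = 104)
F*T = 104*(-779) = -81016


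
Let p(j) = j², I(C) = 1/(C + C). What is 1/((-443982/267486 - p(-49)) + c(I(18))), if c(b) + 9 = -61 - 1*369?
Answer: -44581/126684037 ≈ -0.00035191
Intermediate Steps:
I(C) = 1/(2*C)
c(b) = -439 (c(b) = -9 + (-61 - 1*369) = -9 + (-61 - 369) = -9 - 430 = -439)
1/((-443982/267486 - p(-49)) + c(I(18))) = 1/((-443982/267486 - 1*(-49)²) - 439) = 1/((-443982*1/267486 - 1*2401) - 439) = 1/((-73997/44581 - 2401) - 439) = 1/(-107112978/44581 - 439) = 1/(-126684037/44581) = -44581/126684037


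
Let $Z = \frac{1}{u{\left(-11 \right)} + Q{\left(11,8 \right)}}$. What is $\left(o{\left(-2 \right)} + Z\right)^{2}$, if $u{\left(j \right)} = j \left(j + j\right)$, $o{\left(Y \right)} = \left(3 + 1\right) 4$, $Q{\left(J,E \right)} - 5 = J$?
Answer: $\frac{17048641}{66564} \approx 256.12$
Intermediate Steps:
$Q{\left(J,E \right)} = 5 + J$
$o{\left(Y \right)} = 16$ ($o{\left(Y \right)} = 4 \cdot 4 = 16$)
$u{\left(j \right)} = 2 j^{2}$ ($u{\left(j \right)} = j 2 j = 2 j^{2}$)
$Z = \frac{1}{258}$ ($Z = \frac{1}{2 \left(-11\right)^{2} + \left(5 + 11\right)} = \frac{1}{2 \cdot 121 + 16} = \frac{1}{242 + 16} = \frac{1}{258} \approx 0.003876$)
$\left(o{\left(-2 \right)} + Z\right)^{2} = \left(16 + \frac{1}{258}\right)^{2} = \left(\frac{4129}{258}\right)^{2} = \frac{17048641}{66564}$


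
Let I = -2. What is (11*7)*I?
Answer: -154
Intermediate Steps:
(11*7)*I = (11*7)*(-2) = 77*(-2) = -154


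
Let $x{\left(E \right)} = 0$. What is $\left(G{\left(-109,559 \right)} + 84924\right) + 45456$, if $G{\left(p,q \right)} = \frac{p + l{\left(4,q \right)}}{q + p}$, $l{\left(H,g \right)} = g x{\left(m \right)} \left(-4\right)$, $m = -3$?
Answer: $\frac{58670891}{450} \approx 1.3038 \cdot 10^{5}$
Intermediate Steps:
$l{\left(H,g \right)} = 0$ ($l{\left(H,g \right)} = g 0 \left(-4\right) = 0 \left(-4\right) = 0$)
$G{\left(p,q \right)} = \frac{p}{p + q}$ ($G{\left(p,q \right)} = \frac{p + 0}{q + p} = \frac{p}{p + q}$)
$\left(G{\left(-109,559 \right)} + 84924\right) + 45456 = \left(- \frac{109}{-109 + 559} + 84924\right) + 45456 = \left(- \frac{109}{450} + 84924\right) + 45456 = \frac{38215691}{450} + 45456 = \frac{58670891}{450}$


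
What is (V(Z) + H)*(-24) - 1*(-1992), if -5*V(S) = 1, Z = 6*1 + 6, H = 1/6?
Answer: 9964/5 ≈ 1992.8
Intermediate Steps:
H = ⅙ ≈ 0.16667
Z = 12 (Z = 6 + 6 = 12)
V(S) = -⅕ (V(S) = -⅕*1 = -⅕)
(V(Z) + H)*(-24) - 1*(-1992) = (-⅕ + ⅙)*(-24) - 1*(-1992) = -1/30*(-24) + 1992 = ⅘ + 1992 = 9964/5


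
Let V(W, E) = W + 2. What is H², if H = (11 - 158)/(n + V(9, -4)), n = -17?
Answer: 2401/4 ≈ 600.25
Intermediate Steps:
V(W, E) = 2 + W
H = 49/2 (H = (11 - 158)/(-17 + (2 + 9)) = -147/(-17 + 11) = -147/(-6) = -147*(-⅙) = 49/2 ≈ 24.500)
H² = (49/2)² = 2401/4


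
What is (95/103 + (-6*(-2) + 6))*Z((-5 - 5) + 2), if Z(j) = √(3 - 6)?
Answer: 1949*I*√3/103 ≈ 32.774*I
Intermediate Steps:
Z(j) = I*√3 (Z(j) = √(-3) = I*√3)
(95/103 + (-6*(-2) + 6))*Z((-5 - 5) + 2) = (95/103 + (-6*(-2) + 6))*(I*√3) = (95*(1/103) + (12 + 6))*(I*√3) = (95/103 + 18)*(I*√3) = 1949*(I*√3)/103 = 1949*I*√3/103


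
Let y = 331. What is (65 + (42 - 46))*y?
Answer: 20191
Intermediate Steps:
(65 + (42 - 46))*y = (65 + (42 - 46))*331 = (65 - 4)*331 = 61*331 = 20191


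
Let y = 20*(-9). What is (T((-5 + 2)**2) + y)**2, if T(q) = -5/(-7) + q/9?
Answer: 1557504/49 ≈ 31786.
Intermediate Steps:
T(q) = 5/7 + q/9 (T(q) = -5*(-1/7) + q*(1/9) = 5/7 + q/9)
y = -180
(T((-5 + 2)**2) + y)**2 = ((5/7 + (-5 + 2)**2/9) - 180)**2 = ((5/7 + (1/9)*(-3)**2) - 180)**2 = ((5/7 + (1/9)*9) - 180)**2 = ((5/7 + 1) - 180)**2 = (12/7 - 180)**2 = (-1248/7)**2 = 1557504/49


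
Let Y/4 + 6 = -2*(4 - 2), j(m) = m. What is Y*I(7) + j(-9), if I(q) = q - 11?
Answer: 151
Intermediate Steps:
Y = -40 (Y = -24 + 4*(-2*(4 - 2)) = -24 + 4*(-2*2) = -24 + 4*(-4) = -24 - 16 = -40)
I(q) = -11 + q
Y*I(7) + j(-9) = -40*(-11 + 7) - 9 = -40*(-4) - 9 = 160 - 9 = 151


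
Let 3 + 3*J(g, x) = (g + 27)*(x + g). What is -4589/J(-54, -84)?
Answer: -4589/1241 ≈ -3.6978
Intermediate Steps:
J(g, x) = -1 + (27 + g)*(g + x)/3 (J(g, x) = -1 + ((g + 27)*(x + g))/3 = -1 + ((27 + g)*(g + x))/3 = -1 + (27 + g)*(g + x)/3)
-4589/J(-54, -84) = -4589/(-1 + 9*(-54) + 9*(-84) + (⅓)*(-54)² + (⅓)*(-54)*(-84)) = -4589/(-1 - 486 - 756 + (⅓)*2916 + 1512) = -4589/(-1 - 486 - 756 + 972 + 1512) = -4589/1241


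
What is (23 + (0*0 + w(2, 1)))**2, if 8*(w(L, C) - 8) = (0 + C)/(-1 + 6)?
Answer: 1540081/1600 ≈ 962.55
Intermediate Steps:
w(L, C) = 8 + C/40 (w(L, C) = 8 + ((0 + C)/(-1 + 6))/8 = 8 + (C/5)/8 = 8 + C/40)
(23 + (0*0 + w(2, 1)))**2 = (23 + (0*0 + (8 + (1/40)*1)))**2 = (23 + (0 + (8 + 1/40)))**2 = (23 + (0 + 321/40))**2 = (23 + 321/40)**2 = (1241/40)**2 = 1540081/1600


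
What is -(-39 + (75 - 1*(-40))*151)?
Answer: -17326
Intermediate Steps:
-(-39 + (75 - 1*(-40))*151) = -(-39 + (75 + 40)*151) = -(-39 + 115*151) = -(-39 + 17365) = -1*17326 = -17326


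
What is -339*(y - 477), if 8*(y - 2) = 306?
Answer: 592233/4 ≈ 1.4806e+5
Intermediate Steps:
y = 161/4 (y = 2 + (⅛)*306 = 2 + 153/4 = 161/4 ≈ 40.250)
-339*(y - 477) = -339*(161/4 - 477) = -339*(-1747/4) = 592233/4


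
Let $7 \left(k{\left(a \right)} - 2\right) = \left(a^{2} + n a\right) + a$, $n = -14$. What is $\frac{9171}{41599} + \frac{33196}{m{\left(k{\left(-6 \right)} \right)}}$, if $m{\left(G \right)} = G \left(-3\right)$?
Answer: $- \frac{2415730291}{3993504} \approx -604.92$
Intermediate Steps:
$k{\left(a \right)} = 2 - \frac{13 a}{7} + \frac{a^{2}}{7}$ ($k{\left(a \right)} = 2 + \frac{\left(a^{2} - 14 a\right) + a}{7} = 2 + \frac{a^{2} - 13 a}{7} = 2 + \left(- \frac{13 a}{7} + \frac{a^{2}}{7}\right) = 2 - \frac{13 a}{7} + \frac{a^{2}}{7}$)
$m{\left(G \right)} = - 3 G$
$\frac{9171}{41599} + \frac{33196}{m{\left(k{\left(-6 \right)} \right)}} = \frac{9171}{41599} + \frac{33196}{\left(-3\right) \left(2 - - \frac{78}{7} + \frac{\left(-6\right)^{2}}{7}\right)} = 9171 \cdot \frac{1}{41599} + \frac{33196}{\left(-3\right) \left(2 + \frac{78}{7} + \frac{1}{7} \cdot 36\right)} = \frac{9171}{41599} + \frac{33196}{\left(-3\right) \left(2 + \frac{78}{7} + \frac{36}{7}\right)} = \frac{9171}{41599} + \frac{33196}{\left(-3\right) \frac{128}{7}} = \frac{9171}{41599} + \frac{33196}{- \frac{384}{7}} = \frac{9171}{41599} + 33196 \left(- \frac{7}{384}\right) = \frac{9171}{41599} - \frac{58093}{96} = - \frac{2415730291}{3993504}$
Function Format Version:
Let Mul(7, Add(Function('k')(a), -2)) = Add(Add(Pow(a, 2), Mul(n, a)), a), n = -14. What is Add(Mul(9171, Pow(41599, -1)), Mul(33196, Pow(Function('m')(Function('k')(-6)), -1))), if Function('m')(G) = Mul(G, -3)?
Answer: Rational(-2415730291, 3993504) ≈ -604.92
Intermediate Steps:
Function('k')(a) = Add(2, Mul(Rational(-13, 7), a), Mul(Rational(1, 7), Pow(a, 2))) (Function('k')(a) = Add(2, Mul(Rational(1, 7), Add(Add(Pow(a, 2), Mul(-14, a)), a))) = Add(2, Mul(Rational(1, 7), Add(Pow(a, 2), Mul(-13, a)))) = Add(2, Add(Mul(Rational(-13, 7), a), Mul(Rational(1, 7), Pow(a, 2)))) = Add(2, Mul(Rational(-13, 7), a), Mul(Rational(1, 7), Pow(a, 2))))
Function('m')(G) = Mul(-3, G)
Add(Mul(9171, Pow(41599, -1)), Mul(33196, Pow(Function('m')(Function('k')(-6)), -1))) = Add(Mul(9171, Pow(41599, -1)), Mul(33196, Pow(Mul(-3, Add(2, Mul(Rational(-13, 7), -6), Mul(Rational(1, 7), Pow(-6, 2)))), -1))) = Add(Mul(9171, Rational(1, 41599)), Mul(33196, Pow(Mul(-3, Add(2, Rational(78, 7), Mul(Rational(1, 7), 36))), -1))) = Add(Rational(9171, 41599), Mul(33196, Pow(Mul(-3, Add(2, Rational(78, 7), Rational(36, 7))), -1))) = Add(Rational(9171, 41599), Mul(33196, Pow(Mul(-3, Rational(128, 7)), -1))) = Add(Rational(9171, 41599), Mul(33196, Pow(Rational(-384, 7), -1))) = Add(Rational(9171, 41599), Mul(33196, Rational(-7, 384))) = Add(Rational(9171, 41599), Rational(-58093, 96)) = Rational(-2415730291, 3993504)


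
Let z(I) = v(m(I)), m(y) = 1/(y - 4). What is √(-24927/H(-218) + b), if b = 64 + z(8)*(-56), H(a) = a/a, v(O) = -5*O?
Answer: I*√24793 ≈ 157.46*I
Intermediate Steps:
m(y) = 1/(-4 + y)
z(I) = -5/(-4 + I)
H(a) = 1
b = 134 (b = 64 - 5/(-4 + 8)*(-56) = 64 - 5/4*(-56) = 64 + 70 = 134)
√(-24927/H(-218) + b) = √(-24927/1 + 134) = √(-24927*1 + 134) = √(-24927 + 134) = √(-24793) = I*√24793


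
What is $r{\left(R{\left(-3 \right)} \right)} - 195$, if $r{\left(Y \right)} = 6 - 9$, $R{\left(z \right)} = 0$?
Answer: $-198$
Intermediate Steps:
$r{\left(Y \right)} = -3$ ($r{\left(Y \right)} = 6 - 9 = -3$)
$r{\left(R{\left(-3 \right)} \right)} - 195 = -3 - 195 = -198$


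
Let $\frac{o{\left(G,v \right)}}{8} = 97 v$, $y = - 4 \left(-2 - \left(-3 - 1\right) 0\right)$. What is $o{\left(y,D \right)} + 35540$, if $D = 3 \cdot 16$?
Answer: $72788$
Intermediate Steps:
$y = 8$ ($y = - 4 \left(-2 - \left(-4\right) 0\right) = - 4 \left(-2 - 0\right) = - 4 \left(-2 + 0\right) = \left(-4\right) \left(-2\right) = 8$)
$D = 48$
$o{\left(G,v \right)} = 776 v$ ($o{\left(G,v \right)} = 8 \cdot 97 v = 776 v$)
$o{\left(y,D \right)} + 35540 = 776 \cdot 48 + 35540 = 37248 + 35540 = 72788$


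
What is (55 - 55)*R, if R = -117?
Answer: 0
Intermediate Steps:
(55 - 55)*R = (55 - 55)*(-117) = 0*(-117) = 0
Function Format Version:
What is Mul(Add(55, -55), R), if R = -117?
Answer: 0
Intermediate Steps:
Mul(Add(55, -55), R) = Mul(Add(55, -55), -117) = Mul(0, -117) = 0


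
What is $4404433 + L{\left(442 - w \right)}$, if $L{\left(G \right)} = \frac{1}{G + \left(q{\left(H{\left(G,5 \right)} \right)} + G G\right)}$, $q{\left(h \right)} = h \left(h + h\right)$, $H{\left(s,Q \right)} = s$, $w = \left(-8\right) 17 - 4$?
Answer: $\frac{4478224870483}{1016754} \approx 4.4044 \cdot 10^{6}$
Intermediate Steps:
$w = -140$ ($w = -136 - 4 = -140$)
$q{\left(h \right)} = 2 h^{2}$ ($q{\left(h \right)} = h 2 h = 2 h^{2}$)
$L{\left(G \right)} = \frac{1}{G + 3 G^{2}}$ ($L{\left(G \right)} = \frac{1}{G + \left(2 G^{2} + G G\right)} = \frac{1}{G + \left(2 G^{2} + G^{2}\right)} = \frac{1}{G + 3 G^{2}}$)
$4404433 + L{\left(442 - w \right)} = 4404433 + \frac{1}{\left(442 - -140\right) \left(1 + 3 \left(442 - -140\right)\right)} = 4404433 + \frac{1}{\left(442 + 140\right) \left(1 + 3 \left(442 + 140\right)\right)} = 4404433 + \frac{1}{582 \left(1 + 3 \cdot 582\right)} = 4404433 + \frac{1}{582 \left(1 + 1746\right)} = 4404433 + \frac{1}{582 \cdot 1747} = 4404433 + \frac{1}{582} \cdot \frac{1}{1747} = 4404433 + \frac{1}{1016754} = \frac{4478224870483}{1016754}$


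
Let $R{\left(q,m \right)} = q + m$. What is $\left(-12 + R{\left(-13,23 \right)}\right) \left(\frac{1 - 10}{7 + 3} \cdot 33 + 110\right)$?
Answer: $- \frac{803}{5} \approx -160.6$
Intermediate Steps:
$R{\left(q,m \right)} = m + q$
$\left(-12 + R{\left(-13,23 \right)}\right) \left(\frac{1 - 10}{7 + 3} \cdot 33 + 110\right) = \left(-12 + \left(23 - 13\right)\right) \left(\frac{1 - 10}{7 + 3} \cdot 33 + 110\right) = \left(-12 + 10\right) \left(\frac{1 - 10}{10} \cdot 33 + 110\right) = - 2 \left(\left(-9\right) \frac{1}{10} \cdot 33 + 110\right) = - 2 \left(\left(- \frac{9}{10}\right) 33 + 110\right) = - 2 \left(- \frac{297}{10} + 110\right) = \left(-2\right) \frac{803}{10} = - \frac{803}{5}$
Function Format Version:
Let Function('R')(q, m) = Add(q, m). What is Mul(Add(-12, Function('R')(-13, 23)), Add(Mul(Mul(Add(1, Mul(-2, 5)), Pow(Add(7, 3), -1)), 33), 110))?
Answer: Rational(-803, 5) ≈ -160.60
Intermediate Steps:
Function('R')(q, m) = Add(m, q)
Mul(Add(-12, Function('R')(-13, 23)), Add(Mul(Mul(Add(1, Mul(-2, 5)), Pow(Add(7, 3), -1)), 33), 110)) = Mul(Add(-12, Add(23, -13)), Add(Mul(Mul(Add(1, Mul(-2, 5)), Pow(Add(7, 3), -1)), 33), 110)) = Mul(Add(-12, 10), Add(Mul(Mul(Add(1, -10), Pow(10, -1)), 33), 110)) = Mul(-2, Add(Mul(Mul(-9, Rational(1, 10)), 33), 110)) = Mul(-2, Add(Mul(Rational(-9, 10), 33), 110)) = Mul(-2, Add(Rational(-297, 10), 110)) = Mul(-2, Rational(803, 10)) = Rational(-803, 5)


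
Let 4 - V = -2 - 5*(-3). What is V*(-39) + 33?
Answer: 384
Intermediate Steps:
V = -9 (V = 4 - (-2 - 5*(-3)) = 4 - (-2 + 15) = 4 - 1*13 = 4 - 13 = -9)
V*(-39) + 33 = -9*(-39) + 33 = 351 + 33 = 384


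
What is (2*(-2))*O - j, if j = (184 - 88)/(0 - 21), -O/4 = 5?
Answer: 592/7 ≈ 84.571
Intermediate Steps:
O = -20 (O = -4*5 = -20)
j = -32/7 (j = 96/(-21) = 96*(-1/21) = -32/7 ≈ -4.5714)
(2*(-2))*O - j = (2*(-2))*(-20) - 1*(-32/7) = -4*(-20) + 32/7 = 80 + 32/7 = 592/7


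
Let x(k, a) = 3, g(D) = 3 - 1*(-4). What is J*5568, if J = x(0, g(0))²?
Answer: 50112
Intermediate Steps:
g(D) = 7 (g(D) = 3 + 4 = 7)
J = 9 (J = 3² = 9)
J*5568 = 9*5568 = 50112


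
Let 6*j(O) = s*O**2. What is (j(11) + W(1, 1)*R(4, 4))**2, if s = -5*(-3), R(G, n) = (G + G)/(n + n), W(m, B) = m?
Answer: 368449/4 ≈ 92112.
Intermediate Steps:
R(G, n) = G/n (R(G, n) = (2*G)/((2*n)) = (2*G)*(1/(2*n)) = G/n)
s = 15
j(O) = 5*O**2/2 (j(O) = (15*O**2)/6 = 5*O**2/2)
(j(11) + W(1, 1)*R(4, 4))**2 = ((5/2)*11**2 + 1*(4/4))**2 = ((5/2)*121 + 1*(4*(1/4)))**2 = (605/2 + 1*1)**2 = (605/2 + 1)**2 = (607/2)**2 = 368449/4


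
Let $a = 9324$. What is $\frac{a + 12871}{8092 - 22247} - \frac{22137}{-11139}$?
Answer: $\frac{93786}{223649} \approx 0.41934$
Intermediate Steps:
$\frac{a + 12871}{8092 - 22247} - \frac{22137}{-11139} = \frac{9324 + 12871}{8092 - 22247} - \frac{22137}{-11139} = \frac{22195}{-14155} - - \frac{157}{79} = 22195 \left(- \frac{1}{14155}\right) + \frac{157}{79} = - \frac{4439}{2831} + \frac{157}{79} = \frac{93786}{223649}$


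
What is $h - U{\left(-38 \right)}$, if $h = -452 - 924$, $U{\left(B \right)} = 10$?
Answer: $-1386$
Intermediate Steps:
$h = -1376$
$h - U{\left(-38 \right)} = -1376 - 10 = -1386$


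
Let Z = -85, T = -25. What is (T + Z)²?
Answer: 12100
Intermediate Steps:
(T + Z)² = (-25 - 85)² = (-110)² = 12100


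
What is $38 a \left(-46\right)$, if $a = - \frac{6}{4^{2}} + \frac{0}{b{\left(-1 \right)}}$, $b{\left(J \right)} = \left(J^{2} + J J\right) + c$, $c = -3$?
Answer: $\frac{1311}{2} \approx 655.5$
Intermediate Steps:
$b{\left(J \right)} = -3 + 2 J^{2}$ ($b{\left(J \right)} = \left(J^{2} + J J\right) - 3 = \left(J^{2} + J^{2}\right) - 3 = 2 J^{2} - 3 = -3 + 2 J^{2}$)
$a = - \frac{3}{8}$ ($a = - \frac{6}{4^{2}} + \frac{0}{-3 + 2 \left(-1\right)^{2}} = - \frac{6}{16} + \frac{0}{-3 + 2 \cdot 1} = \left(-6\right) \frac{1}{16} + \frac{0}{-3 + 2} = - \frac{3}{8} + \frac{0}{-1} = - \frac{3}{8} + 0 \left(-1\right) = - \frac{3}{8} + 0 = - \frac{3}{8} \approx -0.375$)
$38 a \left(-46\right) = 38 \left(- \frac{3}{8}\right) \left(-46\right) = \left(- \frac{57}{4}\right) \left(-46\right) = \frac{1311}{2}$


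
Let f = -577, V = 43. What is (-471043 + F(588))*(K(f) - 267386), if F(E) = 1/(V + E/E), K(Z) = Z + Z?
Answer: 1391432692285/11 ≈ 1.2649e+11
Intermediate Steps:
K(Z) = 2*Z
F(E) = 1/44 (F(E) = 1/(43 + E/E) = 1/(43 + 1) = 1/44)
(-471043 + F(588))*(K(f) - 267386) = (-471043 + 1/44)*(2*(-577) - 267386) = -20725891*(-1154 - 267386)/44 = -20725891/44*(-268540) = 1391432692285/11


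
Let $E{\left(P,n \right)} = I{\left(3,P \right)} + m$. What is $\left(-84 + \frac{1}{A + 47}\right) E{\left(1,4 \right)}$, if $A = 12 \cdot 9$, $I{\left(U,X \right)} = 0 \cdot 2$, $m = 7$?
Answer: $- \frac{91133}{155} \approx -587.96$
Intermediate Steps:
$I{\left(U,X \right)} = 0$
$A = 108$
$E{\left(P,n \right)} = 7$ ($E{\left(P,n \right)} = 0 + 7 = 7$)
$\left(-84 + \frac{1}{A + 47}\right) E{\left(1,4 \right)} = \left(-84 + \frac{1}{108 + 47}\right) 7 = \left(-84 + \frac{1}{155}\right) 7 = \left(- \frac{13019}{155}\right) 7 = - \frac{91133}{155}$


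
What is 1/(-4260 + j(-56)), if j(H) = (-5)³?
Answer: -1/4385 ≈ -0.00022805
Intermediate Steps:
j(H) = -125
1/(-4260 + j(-56)) = 1/(-4260 - 125) = 1/(-4385) = -1/4385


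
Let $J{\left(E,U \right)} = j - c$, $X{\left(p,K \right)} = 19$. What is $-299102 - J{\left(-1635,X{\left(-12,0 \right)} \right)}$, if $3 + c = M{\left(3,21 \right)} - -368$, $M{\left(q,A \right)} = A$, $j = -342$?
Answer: $-298374$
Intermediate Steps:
$c = 386$ ($c = -3 + \left(21 - -368\right) = -3 + \left(21 + 368\right) = -3 + 389 = 386$)
$J{\left(E,U \right)} = -728$ ($J{\left(E,U \right)} = -342 - 386 = -728$)
$-299102 - J{\left(-1635,X{\left(-12,0 \right)} \right)} = -299102 - -728 = -299102 + 728 = -298374$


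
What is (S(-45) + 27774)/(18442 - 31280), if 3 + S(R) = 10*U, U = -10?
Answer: -3953/1834 ≈ -2.1554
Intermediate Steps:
S(R) = -103 (S(R) = -3 + 10*(-10) = -3 - 100 = -103)
(S(-45) + 27774)/(18442 - 31280) = (-103 + 27774)/(18442 - 31280) = 27671/(-12838) = 27671*(-1/12838) = -3953/1834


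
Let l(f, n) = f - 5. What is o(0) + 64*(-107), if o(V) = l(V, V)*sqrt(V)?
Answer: -6848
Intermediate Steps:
l(f, n) = -5 + f
o(V) = sqrt(V)*(-5 + V) (o(V) = (-5 + V)*sqrt(V) = sqrt(V)*(-5 + V))
o(0) + 64*(-107) = sqrt(0)*(-5 + 0) + 64*(-107) = 0*(-5) - 6848 = 0 - 6848 = -6848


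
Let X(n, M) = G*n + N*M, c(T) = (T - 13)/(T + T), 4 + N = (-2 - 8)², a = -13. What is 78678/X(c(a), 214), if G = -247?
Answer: 78678/20297 ≈ 3.8763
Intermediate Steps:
N = 96 (N = -4 + (-2 - 8)² = -4 + (-10)² = -4 + 100 = 96)
c(T) = (-13 + T)/(2*T) (c(T) = (-13 + T)/((2*T)) = (-13 + T)*(1/(2*T)) = (-13 + T)/(2*T))
X(n, M) = -247*n + 96*M
78678/X(c(a), 214) = 78678/(-247*(-13 - 13)/(2*(-13)) + 96*214) = 78678/(-247*(-1)*(-26)/(2*13) + 20544) = 78678/(-247*1 + 20544) = 78678/(-247 + 20544) = 78678/20297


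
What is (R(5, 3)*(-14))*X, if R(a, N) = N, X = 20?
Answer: -840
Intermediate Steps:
(R(5, 3)*(-14))*X = (3*(-14))*20 = -42*20 = -840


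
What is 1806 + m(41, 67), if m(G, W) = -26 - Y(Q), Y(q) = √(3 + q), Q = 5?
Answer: 1780 - 2*√2 ≈ 1777.2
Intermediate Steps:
m(G, W) = -26 - 2*√2 (m(G, W) = -26 - √(3 + 5) = -26 - √8 = -26 - 2*√2)
1806 + m(41, 67) = 1806 + (-26 - 2*√2) = 1780 - 2*√2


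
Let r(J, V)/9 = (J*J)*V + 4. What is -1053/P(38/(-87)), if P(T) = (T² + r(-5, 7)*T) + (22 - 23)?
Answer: 7970157/5332091 ≈ 1.4948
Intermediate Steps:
r(J, V) = 36 + 9*V*J² (r(J, V) = 9*((J*J)*V + 4) = 9*(J²*V + 4) = 9*(V*J² + 4) = 9*(4 + V*J²) = 36 + 9*V*J²)
P(T) = -1 + T² + 1611*T (P(T) = (T² + (36 + 9*7*(-5)²)*T) + (22 - 23) = (T² + (36 + 9*7*25)*T) - 1 = (T² + (36 + 1575)*T) - 1 = (T² + 1611*T) - 1 = -1 + T² + 1611*T)
-1053/P(38/(-87)) = -1053/(-1 + (38/(-87))² + 1611*(38/(-87))) = -1053/(-1 + (38*(-1/87))² + 1611*(38*(-1/87))) = -1053/(-1 + (-38/87)² + 1611*(-38/87)) = -1053/(-1 + 1444/7569 - 20406/29) = -1053/(-5332091/7569) = -1053*(-7569/5332091) = 7970157/5332091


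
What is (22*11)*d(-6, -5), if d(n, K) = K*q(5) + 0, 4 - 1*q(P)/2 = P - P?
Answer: -9680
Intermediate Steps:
q(P) = 8 (q(P) = 8 - 2*(P - P) = 8 - 2*0 = 8 + 0 = 8)
d(n, K) = 8*K (d(n, K) = K*8 + 0 = 8*K + 0 = 8*K)
(22*11)*d(-6, -5) = (22*11)*(8*(-5)) = 242*(-40) = -9680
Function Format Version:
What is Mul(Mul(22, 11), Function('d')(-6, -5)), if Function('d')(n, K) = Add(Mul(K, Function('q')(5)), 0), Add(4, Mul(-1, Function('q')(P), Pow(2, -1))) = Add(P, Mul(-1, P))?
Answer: -9680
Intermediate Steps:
Function('q')(P) = 8 (Function('q')(P) = Add(8, Mul(-2, Add(P, Mul(-1, P)))) = Add(8, Mul(-2, 0)) = Add(8, 0) = 8)
Function('d')(n, K) = Mul(8, K) (Function('d')(n, K) = Add(Mul(K, 8), 0) = Add(Mul(8, K), 0) = Mul(8, K))
Mul(Mul(22, 11), Function('d')(-6, -5)) = Mul(Mul(22, 11), Mul(8, -5)) = Mul(242, -40) = -9680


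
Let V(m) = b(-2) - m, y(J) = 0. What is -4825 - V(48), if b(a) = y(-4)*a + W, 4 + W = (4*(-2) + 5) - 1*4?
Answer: -4766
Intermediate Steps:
W = -11 (W = -4 + ((4*(-2) + 5) - 1*4) = -4 + ((-8 + 5) - 4) = -4 + (-3 - 4) = -4 - 7 = -11)
b(a) = -11 (b(a) = 0*a - 11 = 0 - 11 = -11)
V(m) = -11 - m
-4825 - V(48) = -4825 - (-11 - 1*48) = -4825 - (-11 - 48) = -4825 - 1*(-59) = -4825 + 59 = -4766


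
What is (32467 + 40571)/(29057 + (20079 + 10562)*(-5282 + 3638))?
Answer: -73038/50344747 ≈ -0.0014508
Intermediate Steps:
(32467 + 40571)/(29057 + (20079 + 10562)*(-5282 + 3638)) = 73038/(29057 + 30641*(-1644)) = 73038/(29057 - 50373804) = 73038/(-50344747) = 73038*(-1/50344747) = -73038/50344747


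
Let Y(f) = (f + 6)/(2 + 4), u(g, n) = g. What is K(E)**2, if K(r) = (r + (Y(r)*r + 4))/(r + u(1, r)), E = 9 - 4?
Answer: 11881/1296 ≈ 9.1674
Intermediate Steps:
Y(f) = 1 + f/6 (Y(f) = (6 + f)/6 = (6 + f)*(1/6) = 1 + f/6)
E = 5
K(r) = (4 + r + r*(1 + r/6))/(1 + r) (K(r) = (r + ((1 + r/6)*r + 4))/(r + 1) = (r + (r*(1 + r/6) + 4))/(1 + r) = (r + (4 + r*(1 + r/6)))/(1 + r) = (4 + r + r*(1 + r/6))/(1 + r))
K(E)**2 = ((24 + 5**2 + 12*5)/(6*(1 + 5)))**2 = ((1/6)*(24 + 25 + 60)/6)**2 = ((1/6)*(1/6)*109)**2 = (109/36)**2 = 11881/1296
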